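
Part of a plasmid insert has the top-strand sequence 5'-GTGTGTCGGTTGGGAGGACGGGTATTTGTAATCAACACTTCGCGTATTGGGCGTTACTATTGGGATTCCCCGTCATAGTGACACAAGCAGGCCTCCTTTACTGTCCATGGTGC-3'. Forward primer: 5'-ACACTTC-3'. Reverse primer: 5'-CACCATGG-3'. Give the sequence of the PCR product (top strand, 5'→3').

Scanning the template, ACACTTC occurs at positions 35–41; this primer anneals to the bottom strand there with its 3' end pointing downstream.
Reverse complement of the reverse primer: CCATGGTG. This occurs on the top strand at positions 105–112.
The product is the template from position 35 through 112 (78 bp).

5'-ACACTTCGCGTATTGGGCGTTACTATTGGGATTCCCCGTCATAGTGACACAAGCAGGCCTCCTTTACTGTCCATGGTG-3'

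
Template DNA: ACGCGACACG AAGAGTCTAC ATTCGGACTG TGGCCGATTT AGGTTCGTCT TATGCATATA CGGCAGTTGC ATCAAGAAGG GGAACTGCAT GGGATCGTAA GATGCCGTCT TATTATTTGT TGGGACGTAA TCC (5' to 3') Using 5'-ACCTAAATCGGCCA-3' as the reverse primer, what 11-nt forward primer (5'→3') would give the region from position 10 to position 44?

5'-GAAGAGTCTAC-3'

The reverse primer's reverse complement TGGCCGATTTAGGT matches the template at positions 31–44; the product starts at position 10.
The forward primer is identical to the top strand over positions 10–20: GAAGAGTCTAC.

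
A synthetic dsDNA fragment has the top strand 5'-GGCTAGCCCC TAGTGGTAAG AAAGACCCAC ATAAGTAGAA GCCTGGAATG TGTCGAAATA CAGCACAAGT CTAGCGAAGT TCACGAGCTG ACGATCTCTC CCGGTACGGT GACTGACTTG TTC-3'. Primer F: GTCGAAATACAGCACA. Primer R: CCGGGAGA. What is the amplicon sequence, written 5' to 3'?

Forward primer GTCGAAATACAGCACA is found on the top strand at positions 52–67.
Reverse complement of the reverse primer: TCTCCCGG. This occurs on the top strand at positions 97–104.
The product is the template from position 52 through 104 (53 bp).

5'-GTCGAAATACAGCACAAGTCTAGCGAAGTTCACGAGCTGACGATCTCTCCCGG-3'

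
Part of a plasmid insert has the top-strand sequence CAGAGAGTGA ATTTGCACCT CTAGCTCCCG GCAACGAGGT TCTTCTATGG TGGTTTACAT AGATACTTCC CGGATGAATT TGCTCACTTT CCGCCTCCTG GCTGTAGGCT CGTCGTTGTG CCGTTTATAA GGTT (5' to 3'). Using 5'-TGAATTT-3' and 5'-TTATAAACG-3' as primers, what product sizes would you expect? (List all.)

The forward primer TGAATTT matches the top strand at positions 8–14, 75–81.
The reverse primer's reverse complement is CGTTTATAA, matching at positions 122–130.
Each forward site pairs with the reverse site to give a product ending at position 130: sizes 123, 56 bp.

123 bp, 56 bp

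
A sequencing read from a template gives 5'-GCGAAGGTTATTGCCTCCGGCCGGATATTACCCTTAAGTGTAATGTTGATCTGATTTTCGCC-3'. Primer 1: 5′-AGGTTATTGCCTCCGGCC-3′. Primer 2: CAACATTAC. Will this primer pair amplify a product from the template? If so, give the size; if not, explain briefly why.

Yes — a 44 bp product.

Primer 1 (AGGTTATTGCCTCCGGCC) matches the top strand at positions 5–22; it acts as a forward primer.
Primer 2's reverse complement is GTAATGTTG, matching the top strand at positions 40–48; it acts as a reverse primer.
The 3' ends face each other across positions 5–48, giving a 44 bp product.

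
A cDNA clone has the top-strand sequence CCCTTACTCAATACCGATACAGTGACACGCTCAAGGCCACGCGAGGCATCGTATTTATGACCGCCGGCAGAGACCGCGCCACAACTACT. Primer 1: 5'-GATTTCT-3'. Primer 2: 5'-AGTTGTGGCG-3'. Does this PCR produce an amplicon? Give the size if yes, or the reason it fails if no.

No product — primer 1 has no binding site in the template.

Primer 1 (GATTTCT) does not match the top strand, and its reverse complement AGAAATC does not match either.
With no annealing site for primer 1, no amplification occurs.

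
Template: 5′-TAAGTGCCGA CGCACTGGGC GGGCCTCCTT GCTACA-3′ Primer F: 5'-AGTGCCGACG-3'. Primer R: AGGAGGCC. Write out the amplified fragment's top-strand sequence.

5'-AGTGCCGACGCACTGGGCGGGCCTCCT-3'

Scanning the template, AGTGCCGACG occurs at positions 3–12; this primer anneals to the bottom strand there with its 3' end pointing downstream.
Taking the reverse complement of AGGAGGCC gives GGCCTCCT, found at positions 22–29 on the template; the primer anneals here to the top strand with its 3' end pointing upstream.
The product is the template from position 3 through 29 (27 bp).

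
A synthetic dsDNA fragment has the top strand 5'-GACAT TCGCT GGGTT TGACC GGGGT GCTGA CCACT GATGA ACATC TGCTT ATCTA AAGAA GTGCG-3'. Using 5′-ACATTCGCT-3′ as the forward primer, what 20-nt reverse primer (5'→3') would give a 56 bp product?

The forward primer binds at positions 2–10, so a 56 bp product ends at position 2 + 56 − 1 = 57.
The reverse primer anneals to the top strand over positions 38–57, i.e. to TGAACATCTGCTTATCTAAA.
Its sequence written 5'→3' is the reverse complement: TTTAGATAAGCAGATGTTCA.

5'-TTTAGATAAGCAGATGTTCA-3'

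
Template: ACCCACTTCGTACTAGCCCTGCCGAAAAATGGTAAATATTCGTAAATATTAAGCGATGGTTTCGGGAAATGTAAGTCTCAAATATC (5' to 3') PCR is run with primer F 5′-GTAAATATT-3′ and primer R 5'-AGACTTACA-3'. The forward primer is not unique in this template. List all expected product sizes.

47 bp, 37 bp

The forward primer GTAAATATT matches the top strand at positions 32–40, 42–50.
The reverse primer's reverse complement is TGTAAGTCT, matching at positions 70–78.
Each forward site pairs with the reverse site to give a product ending at position 78: sizes 47, 37 bp.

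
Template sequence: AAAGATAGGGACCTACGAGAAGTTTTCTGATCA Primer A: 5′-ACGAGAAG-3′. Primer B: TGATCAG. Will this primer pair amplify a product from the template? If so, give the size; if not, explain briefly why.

Primer A (ACGAGAAG) matches the top strand at positions 15–22; it acts as a forward primer.
Primer B's reverse complement is CTGATCA, matching the top strand at positions 27–33; it acts as a reverse primer.
The 3' ends face each other across positions 15–33, giving a 19 bp product.

Yes — a 19 bp product.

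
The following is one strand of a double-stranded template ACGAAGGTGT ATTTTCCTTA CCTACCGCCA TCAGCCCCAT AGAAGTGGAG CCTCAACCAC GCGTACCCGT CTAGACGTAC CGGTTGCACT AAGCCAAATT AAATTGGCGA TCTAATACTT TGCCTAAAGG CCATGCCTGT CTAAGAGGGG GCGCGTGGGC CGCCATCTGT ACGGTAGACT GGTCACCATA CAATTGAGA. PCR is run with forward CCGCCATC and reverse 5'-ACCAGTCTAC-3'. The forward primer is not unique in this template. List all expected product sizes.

159 bp, 24 bp

The forward primer CCGCCATC matches the top strand at positions 25–32, 160–167.
The reverse primer's reverse complement is GTAGACTGGT, matching at positions 174–183.
Each forward site pairs with the reverse site to give a product ending at position 183: sizes 159, 24 bp.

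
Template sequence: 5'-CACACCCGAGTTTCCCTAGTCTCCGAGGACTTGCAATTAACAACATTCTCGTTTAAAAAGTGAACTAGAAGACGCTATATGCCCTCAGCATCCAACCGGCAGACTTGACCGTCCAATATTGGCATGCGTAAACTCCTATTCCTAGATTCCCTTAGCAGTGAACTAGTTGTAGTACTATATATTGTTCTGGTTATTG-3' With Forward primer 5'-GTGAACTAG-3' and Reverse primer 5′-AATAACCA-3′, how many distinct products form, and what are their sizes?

Two products: 136 bp, 38 bp

The forward primer GTGAACTAG matches the top strand at positions 60–68, 158–166.
The reverse primer's reverse complement is TGGTTATT, matching at positions 188–195.
Each forward site pairs with the reverse site to give a product ending at position 195: sizes 136, 38 bp.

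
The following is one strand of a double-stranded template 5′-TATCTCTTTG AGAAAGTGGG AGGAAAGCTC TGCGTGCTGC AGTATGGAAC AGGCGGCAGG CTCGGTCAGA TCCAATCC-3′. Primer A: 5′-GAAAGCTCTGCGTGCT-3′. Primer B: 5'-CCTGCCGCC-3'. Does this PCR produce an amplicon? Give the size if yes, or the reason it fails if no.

Primer A (GAAAGCTCTGCGTGCT) matches the top strand at positions 23–38; it acts as a forward primer.
Primer B's reverse complement is GGCGGCAGG, matching the top strand at positions 52–60; it acts as a reverse primer.
The 3' ends face each other across positions 23–60, giving a 38 bp product.

Yes — a 38 bp product.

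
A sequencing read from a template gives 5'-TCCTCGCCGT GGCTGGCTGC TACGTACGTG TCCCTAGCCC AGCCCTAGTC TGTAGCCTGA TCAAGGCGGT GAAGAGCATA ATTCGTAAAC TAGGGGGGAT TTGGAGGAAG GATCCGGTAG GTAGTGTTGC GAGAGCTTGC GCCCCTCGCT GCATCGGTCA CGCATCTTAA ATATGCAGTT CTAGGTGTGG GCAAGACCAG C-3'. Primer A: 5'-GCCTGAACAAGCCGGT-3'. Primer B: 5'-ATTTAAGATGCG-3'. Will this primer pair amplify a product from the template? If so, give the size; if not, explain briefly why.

Primer A (GCCTGAACAAGCCGGT) does not match the top strand, and its reverse complement ACCGGCTTGTTCAGGC does not match either.
With no annealing site for primer A, no amplification occurs.

No product — primer A has no binding site in the template.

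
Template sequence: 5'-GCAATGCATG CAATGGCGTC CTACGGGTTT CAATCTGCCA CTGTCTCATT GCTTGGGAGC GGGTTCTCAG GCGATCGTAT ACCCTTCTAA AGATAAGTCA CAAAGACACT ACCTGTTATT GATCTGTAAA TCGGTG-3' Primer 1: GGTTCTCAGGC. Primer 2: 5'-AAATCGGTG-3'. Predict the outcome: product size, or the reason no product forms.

No product — both primers anneal to the same strand and extend in the same direction.

Primer 1 (GGTTCTCAGGC) matches the top strand at positions 62–72 (3' end points downstream).
Primer 2 (AAATCGGTG) also matches the top strand directly, at positions 128–136 — its reverse complement CACCGATTT is not present.
Both primers anneal to the bottom strand with 3' ends pointing the same way, so neither can prime synthesis back toward the other.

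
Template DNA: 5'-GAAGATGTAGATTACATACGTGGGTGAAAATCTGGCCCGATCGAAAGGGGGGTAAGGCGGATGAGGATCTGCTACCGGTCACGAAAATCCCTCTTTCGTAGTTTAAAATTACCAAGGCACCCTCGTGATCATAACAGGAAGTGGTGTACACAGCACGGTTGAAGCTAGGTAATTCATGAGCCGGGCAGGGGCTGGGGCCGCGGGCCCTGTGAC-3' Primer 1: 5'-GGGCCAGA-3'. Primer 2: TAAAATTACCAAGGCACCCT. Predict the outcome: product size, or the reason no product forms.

Primer 1 (GGGCCAGA) has reverse complement TCTGGCCC, which matches the top strand at positions 31–38; primer 1 anneals to the top strand there with its 3' end pointing upstream toward position 31.
Primer 2 (TAAAATTACCAAGGCACCCT) matches the top strand directly at positions 104–123; it anneals to the bottom strand with its 3' end pointing downstream toward position 123.
The 3' ends diverge (primer 1 extends toward position 1, primer 2 toward position 213), so the primers never converge on a shared product.

No product — the primers' 3' ends point away from each other.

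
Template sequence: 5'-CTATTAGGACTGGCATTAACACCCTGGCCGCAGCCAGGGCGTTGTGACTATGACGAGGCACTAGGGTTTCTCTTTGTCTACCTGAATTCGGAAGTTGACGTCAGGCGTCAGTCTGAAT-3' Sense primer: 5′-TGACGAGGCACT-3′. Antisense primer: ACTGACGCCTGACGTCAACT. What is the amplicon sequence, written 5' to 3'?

The forward primer matches the template at positions 51–62.
The reverse primer's reverse complement is AGTTGACGTCAGGCGTCAGT, which matches the template at positions 93–112.
The product is the template from position 51 through 112 (62 bp).

5'-TGACGAGGCACTAGGGTTTCTCTTTGTCTACCTGAATTCGGAAGTTGACGTCAGGCGTCAGT-3'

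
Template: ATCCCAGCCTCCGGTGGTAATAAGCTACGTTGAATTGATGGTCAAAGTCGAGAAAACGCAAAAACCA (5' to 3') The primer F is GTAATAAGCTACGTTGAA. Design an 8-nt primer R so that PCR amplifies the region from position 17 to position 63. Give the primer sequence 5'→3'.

The product's 3' end on the top strand is position 63.
The reverse primer anneals to the top strand over positions 56–63, i.e. to ACGCAAAA.
Its sequence written 5'→3' is the reverse complement: TTTTGCGT.

5'-TTTTGCGT-3'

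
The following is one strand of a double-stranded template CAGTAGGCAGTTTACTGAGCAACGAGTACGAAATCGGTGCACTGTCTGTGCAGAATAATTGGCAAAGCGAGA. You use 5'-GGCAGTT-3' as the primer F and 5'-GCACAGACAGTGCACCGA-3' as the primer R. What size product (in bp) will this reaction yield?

Scanning the template, GGCAGTT occurs at positions 6–12; this primer anneals to the bottom strand there with its 3' end pointing downstream.
Reverse complement of the reverse primer: TCGGTGCACTGTCTGTGC. This occurs on the top strand at positions 34–51.
Product length = (reverse-primer end) − (forward-primer start) + 1 = 51 − 6 + 1 = 46 bp.

46 bp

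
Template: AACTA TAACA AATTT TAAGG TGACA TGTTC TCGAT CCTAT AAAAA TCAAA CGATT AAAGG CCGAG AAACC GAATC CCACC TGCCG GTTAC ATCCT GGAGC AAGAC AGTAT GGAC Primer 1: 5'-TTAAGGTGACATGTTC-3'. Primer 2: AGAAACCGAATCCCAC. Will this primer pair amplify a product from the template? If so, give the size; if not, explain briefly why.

Primer 1 (TTAAGGTGACATGTTC) matches the top strand at positions 15–30 (3' end points downstream).
Primer 2 (AGAAACCGAATCCCAC) also matches the top strand directly, at positions 64–79 — its reverse complement GTGGGATTCGGTTTCT is not present.
Both primers anneal to the bottom strand with 3' ends pointing the same way, so neither can prime synthesis back toward the other.

No product — both primers anneal to the same strand and extend in the same direction.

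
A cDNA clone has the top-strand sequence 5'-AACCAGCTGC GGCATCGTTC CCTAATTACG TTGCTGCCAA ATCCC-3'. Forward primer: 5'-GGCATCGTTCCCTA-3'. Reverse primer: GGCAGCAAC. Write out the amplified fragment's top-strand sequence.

The forward primer matches the template at positions 11–24.
Taking the reverse complement of GGCAGCAAC gives GTTGCTGCC, found at positions 30–38 on the template; the primer anneals here to the top strand with its 3' end pointing upstream.
The product is the template from position 11 through 38 (28 bp).

5'-GGCATCGTTCCCTAATTACGTTGCTGCC-3'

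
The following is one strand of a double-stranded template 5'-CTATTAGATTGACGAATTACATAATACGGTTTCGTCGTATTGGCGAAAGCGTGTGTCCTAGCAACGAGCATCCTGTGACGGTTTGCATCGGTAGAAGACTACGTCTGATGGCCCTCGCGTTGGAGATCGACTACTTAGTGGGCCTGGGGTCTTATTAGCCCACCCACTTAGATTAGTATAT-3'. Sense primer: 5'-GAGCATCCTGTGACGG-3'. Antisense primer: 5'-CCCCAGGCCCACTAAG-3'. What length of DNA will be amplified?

The forward primer matches the template at positions 66–81.
Taking the reverse complement of CCCCAGGCCCACTAAG gives CTTAGTGGGCCTGGGG, found at positions 134–149 on the template; the primer anneals here to the top strand with its 3' end pointing upstream.
Amplicon spans positions 66–149: 84 bp.

84 bp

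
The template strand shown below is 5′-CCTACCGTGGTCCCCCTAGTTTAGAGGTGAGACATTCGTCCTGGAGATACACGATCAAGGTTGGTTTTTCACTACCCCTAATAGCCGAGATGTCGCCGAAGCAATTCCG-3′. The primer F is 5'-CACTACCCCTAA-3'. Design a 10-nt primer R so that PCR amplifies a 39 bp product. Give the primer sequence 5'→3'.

The forward primer binds at positions 70–81, so a 39 bp product ends at position 70 + 39 − 1 = 108.
The reverse primer anneals to the top strand over positions 99–108, i.e. to AAGCAATTCC.
Its sequence written 5'→3' is the reverse complement: GGAATTGCTT.

5'-GGAATTGCTT-3'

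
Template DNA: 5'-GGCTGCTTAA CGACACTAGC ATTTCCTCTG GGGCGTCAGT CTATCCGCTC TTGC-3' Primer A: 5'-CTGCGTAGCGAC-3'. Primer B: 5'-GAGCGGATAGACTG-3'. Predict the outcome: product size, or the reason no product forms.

Primer A (CTGCGTAGCGAC) does not match the top strand, and its reverse complement GTCGCTACGCAG does not match either.
With no annealing site for primer A, no amplification occurs.

No product — primer A has no binding site in the template.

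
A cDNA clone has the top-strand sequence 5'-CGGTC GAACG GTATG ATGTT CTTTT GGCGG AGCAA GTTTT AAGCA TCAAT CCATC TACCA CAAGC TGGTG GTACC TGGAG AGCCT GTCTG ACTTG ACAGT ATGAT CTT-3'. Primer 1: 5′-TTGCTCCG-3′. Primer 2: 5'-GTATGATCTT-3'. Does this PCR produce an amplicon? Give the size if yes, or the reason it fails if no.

Primer 1 (TTGCTCCG) has reverse complement CGGAGCAA, which matches the top strand at positions 28–35; primer 1 anneals to the top strand there with its 3' end pointing upstream toward position 28.
Primer 2 (GTATGATCTT) matches the top strand directly at positions 99–108; it anneals to the bottom strand with its 3' end pointing downstream toward position 108.
The 3' ends diverge (primer 1 extends toward position 1, primer 2 toward position 108), so the primers never converge on a shared product.

No product — the primers' 3' ends point away from each other.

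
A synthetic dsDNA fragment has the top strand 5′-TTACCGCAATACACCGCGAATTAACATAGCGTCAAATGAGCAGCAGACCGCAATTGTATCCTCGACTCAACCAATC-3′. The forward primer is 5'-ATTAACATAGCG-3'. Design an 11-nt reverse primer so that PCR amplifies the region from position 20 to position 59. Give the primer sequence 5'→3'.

The product's 3' end on the top strand is position 59.
The reverse primer anneals to the top strand over positions 49–59, i.e. to CGCAATTGTAT.
Its sequence written 5'→3' is the reverse complement: ATACAATTGCG.

5'-ATACAATTGCG-3'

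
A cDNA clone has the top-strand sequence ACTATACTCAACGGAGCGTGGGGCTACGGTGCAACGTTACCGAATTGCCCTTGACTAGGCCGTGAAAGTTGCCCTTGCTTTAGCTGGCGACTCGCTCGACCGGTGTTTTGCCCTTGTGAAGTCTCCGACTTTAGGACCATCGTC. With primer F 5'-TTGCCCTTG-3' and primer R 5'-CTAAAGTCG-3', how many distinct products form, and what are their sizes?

Three products: 90 bp, 66 bp, 27 bp

The forward primer TTGCCCTTG matches the top strand at positions 45–53, 69–77, 108–116.
The reverse primer's reverse complement is CGACTTTAG, matching at positions 126–134.
Each forward site pairs with the reverse site to give a product ending at position 134: sizes 90, 66, 27 bp.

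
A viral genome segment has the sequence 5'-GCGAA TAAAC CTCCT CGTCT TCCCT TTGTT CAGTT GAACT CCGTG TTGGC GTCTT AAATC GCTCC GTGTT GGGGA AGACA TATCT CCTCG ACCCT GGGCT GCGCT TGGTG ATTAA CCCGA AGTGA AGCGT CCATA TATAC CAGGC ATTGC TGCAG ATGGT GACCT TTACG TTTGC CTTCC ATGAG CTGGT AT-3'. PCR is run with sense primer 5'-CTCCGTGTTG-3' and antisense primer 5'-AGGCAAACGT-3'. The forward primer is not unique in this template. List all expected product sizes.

The forward primer CTCCGTGTTG matches the top strand at positions 39–48, 62–71.
The reverse primer's reverse complement is ACGTTTGCCT, matching at positions 168–177.
Each forward site pairs with the reverse site to give a product ending at position 177: sizes 139, 116 bp.

139 bp, 116 bp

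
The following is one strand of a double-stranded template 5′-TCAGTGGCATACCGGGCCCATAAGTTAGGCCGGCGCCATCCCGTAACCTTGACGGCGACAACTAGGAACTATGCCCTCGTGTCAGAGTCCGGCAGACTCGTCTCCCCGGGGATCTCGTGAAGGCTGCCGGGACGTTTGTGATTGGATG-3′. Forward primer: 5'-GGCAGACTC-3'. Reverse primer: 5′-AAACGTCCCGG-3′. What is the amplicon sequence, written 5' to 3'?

5'-GGCAGACTCGTCTCCCCGGGGATCTCGTGAAGGCTGCCGGGACGTTT-3'

Forward primer GGCAGACTC is found on the top strand at positions 91–99.
Taking the reverse complement of AAACGTCCCGG gives CCGGGACGTTT, found at positions 127–137 on the template; the primer anneals here to the top strand with its 3' end pointing upstream.
The product is the template from position 91 through 137 (47 bp).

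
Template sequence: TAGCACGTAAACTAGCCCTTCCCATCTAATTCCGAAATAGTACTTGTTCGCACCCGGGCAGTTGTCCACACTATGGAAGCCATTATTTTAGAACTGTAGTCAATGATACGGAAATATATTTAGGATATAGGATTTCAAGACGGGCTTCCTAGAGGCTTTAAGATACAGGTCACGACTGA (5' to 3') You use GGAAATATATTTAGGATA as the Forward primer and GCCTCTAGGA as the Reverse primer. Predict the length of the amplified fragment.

The forward primer matches the template at positions 110–127.
Taking the reverse complement of GCCTCTAGGA gives TCCTAGAGGC, found at positions 147–156 on the template; the primer anneals here to the top strand with its 3' end pointing upstream.
The product runs from position 110 to position 156, so its length is 156 − 110 + 1 = 47 bp.

47 bp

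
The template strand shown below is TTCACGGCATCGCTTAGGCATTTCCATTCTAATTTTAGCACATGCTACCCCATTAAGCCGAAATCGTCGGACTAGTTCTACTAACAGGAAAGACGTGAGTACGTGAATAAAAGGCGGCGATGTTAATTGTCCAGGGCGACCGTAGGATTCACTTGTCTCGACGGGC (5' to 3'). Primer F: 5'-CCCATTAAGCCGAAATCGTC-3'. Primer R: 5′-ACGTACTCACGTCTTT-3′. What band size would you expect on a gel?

56 bp

Forward primer CCCATTAAGCCGAAATCGTC is found on the top strand at positions 49–68.
The reverse primer's reverse complement is AAAGACGTGAGTACGT, which matches the template at positions 89–104.
Amplicon spans positions 49–104: 56 bp.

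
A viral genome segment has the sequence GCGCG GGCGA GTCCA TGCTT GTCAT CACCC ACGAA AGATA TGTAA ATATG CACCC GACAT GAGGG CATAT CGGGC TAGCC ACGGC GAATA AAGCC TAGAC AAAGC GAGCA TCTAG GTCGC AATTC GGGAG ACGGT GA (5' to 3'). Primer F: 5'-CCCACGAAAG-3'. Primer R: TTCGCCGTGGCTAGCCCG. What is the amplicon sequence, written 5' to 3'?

5'-CCCACGAAAGATATGTAAATATGCACCCGACATGAGGGCATATCGGGCTAGCCACGGCGAA-3'

Scanning the template, CCCACGAAAG occurs at positions 28–37; this primer anneals to the bottom strand there with its 3' end pointing downstream.
Taking the reverse complement of TTCGCCGTGGCTAGCCCG gives CGGGCTAGCCACGGCGAA, found at positions 71–88 on the template; the primer anneals here to the top strand with its 3' end pointing upstream.
The product is the template from position 28 through 88 (61 bp).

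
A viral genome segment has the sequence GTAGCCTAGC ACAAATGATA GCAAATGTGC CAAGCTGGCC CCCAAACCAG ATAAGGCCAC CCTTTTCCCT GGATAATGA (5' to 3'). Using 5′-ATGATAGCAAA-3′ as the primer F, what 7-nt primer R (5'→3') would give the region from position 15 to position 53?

The product's 3' end on the top strand is position 53.
The reverse primer anneals to the top strand over positions 47–53, i.e. to CCAGATA.
Its sequence written 5'→3' is the reverse complement: TATCTGG.

5'-TATCTGG-3'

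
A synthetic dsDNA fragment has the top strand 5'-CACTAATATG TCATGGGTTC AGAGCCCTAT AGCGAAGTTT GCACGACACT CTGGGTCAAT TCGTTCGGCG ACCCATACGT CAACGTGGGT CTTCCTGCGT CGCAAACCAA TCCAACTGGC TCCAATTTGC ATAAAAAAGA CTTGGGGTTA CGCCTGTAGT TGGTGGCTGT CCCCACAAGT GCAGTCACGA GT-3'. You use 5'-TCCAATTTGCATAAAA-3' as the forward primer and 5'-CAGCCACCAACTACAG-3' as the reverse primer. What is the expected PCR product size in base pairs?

49 bp

Scanning the template, TCCAATTTGCATAAAA occurs at positions 121–136; this primer anneals to the bottom strand there with its 3' end pointing downstream.
The reverse primer's reverse complement is CTGTAGTTGGTGGCTG, which matches the template at positions 154–169.
Product length = (reverse-primer end) − (forward-primer start) + 1 = 169 − 121 + 1 = 49 bp.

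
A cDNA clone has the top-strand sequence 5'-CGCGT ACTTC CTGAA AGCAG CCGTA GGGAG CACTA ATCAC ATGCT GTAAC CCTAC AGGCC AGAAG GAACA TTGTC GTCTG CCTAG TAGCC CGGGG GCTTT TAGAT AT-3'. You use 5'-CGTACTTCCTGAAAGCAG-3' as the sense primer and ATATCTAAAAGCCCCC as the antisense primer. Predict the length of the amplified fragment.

105 bp

Scanning the template, CGTACTTCCTGAAAGCAG occurs at positions 3–20; this primer anneals to the bottom strand there with its 3' end pointing downstream.
The reverse primer's reverse complement is GGGGGCTTTTAGATAT, which matches the template at positions 92–107.
Amplicon spans positions 3–107: 105 bp.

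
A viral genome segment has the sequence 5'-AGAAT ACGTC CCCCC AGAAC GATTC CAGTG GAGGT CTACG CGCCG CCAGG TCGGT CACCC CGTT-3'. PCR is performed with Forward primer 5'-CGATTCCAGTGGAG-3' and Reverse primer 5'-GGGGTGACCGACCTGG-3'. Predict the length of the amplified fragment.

The forward primer matches the template at positions 20–33.
Taking the reverse complement of GGGGTGACCGACCTGG gives CCAGGTCGGTCACCCC, found at positions 46–61 on the template; the primer anneals here to the top strand with its 3' end pointing upstream.
Product length = (reverse-primer end) − (forward-primer start) + 1 = 61 − 20 + 1 = 42 bp.

42 bp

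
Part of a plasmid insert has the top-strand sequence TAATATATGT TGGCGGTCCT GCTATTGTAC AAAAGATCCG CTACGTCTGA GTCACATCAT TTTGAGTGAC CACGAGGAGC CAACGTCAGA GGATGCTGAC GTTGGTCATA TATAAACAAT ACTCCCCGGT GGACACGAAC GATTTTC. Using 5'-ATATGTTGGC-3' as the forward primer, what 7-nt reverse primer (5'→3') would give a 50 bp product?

The forward primer binds at positions 5–14, so a 50 bp product ends at position 5 + 50 − 1 = 54.
The reverse primer anneals to the top strand over positions 48–54, i.e. to TGAGTCA.
Its sequence written 5'→3' is the reverse complement: TGACTCA.

5'-TGACTCA-3'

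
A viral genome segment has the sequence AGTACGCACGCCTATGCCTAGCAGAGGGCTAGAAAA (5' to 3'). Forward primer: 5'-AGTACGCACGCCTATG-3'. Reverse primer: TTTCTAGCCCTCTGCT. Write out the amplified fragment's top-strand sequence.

5'-AGTACGCACGCCTATGCCTAGCAGAGGGCTAGAAA-3'

Scanning the template, AGTACGCACGCCTATG occurs at positions 1–16; this primer anneals to the bottom strand there with its 3' end pointing downstream.
Taking the reverse complement of TTTCTAGCCCTCTGCT gives AGCAGAGGGCTAGAAA, found at positions 20–35 on the template; the primer anneals here to the top strand with its 3' end pointing upstream.
The product is the template from position 1 through 35 (35 bp).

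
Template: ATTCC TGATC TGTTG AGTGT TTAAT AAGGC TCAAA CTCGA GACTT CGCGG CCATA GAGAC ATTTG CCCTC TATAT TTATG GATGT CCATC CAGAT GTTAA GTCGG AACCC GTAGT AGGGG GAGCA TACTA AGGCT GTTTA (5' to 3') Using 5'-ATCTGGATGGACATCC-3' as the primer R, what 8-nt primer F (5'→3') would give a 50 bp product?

The reverse primer's reverse complement GGATGTCCATCCAGAT matches the template at positions 80–95, so the product ends at position 95.
A 50 bp product then starts at position 95 − 50 + 1 = 46.
The forward primer is identical to the top strand there: CGCGGCCA.

5'-CGCGGCCA-3'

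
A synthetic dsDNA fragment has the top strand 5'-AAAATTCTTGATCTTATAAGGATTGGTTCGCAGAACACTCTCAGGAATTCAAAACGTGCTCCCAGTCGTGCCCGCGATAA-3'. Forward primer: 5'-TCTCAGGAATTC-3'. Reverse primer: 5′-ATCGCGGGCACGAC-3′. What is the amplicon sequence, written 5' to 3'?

Forward primer TCTCAGGAATTC is found on the top strand at positions 39–50.
Reverse complement of the reverse primer: GTCGTGCCCGCGAT. This occurs on the top strand at positions 65–78.
The product is the template from position 39 through 78 (40 bp).

5'-TCTCAGGAATTCAAAACGTGCTCCCAGTCGTGCCCGCGAT-3'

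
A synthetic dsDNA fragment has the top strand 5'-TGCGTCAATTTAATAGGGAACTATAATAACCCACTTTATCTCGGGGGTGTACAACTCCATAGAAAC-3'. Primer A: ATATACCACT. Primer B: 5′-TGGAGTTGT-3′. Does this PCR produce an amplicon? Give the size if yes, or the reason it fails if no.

Primer A (ATATACCACT) does not match the top strand, and its reverse complement AGTGGTATAT does not match either.
With no annealing site for primer A, no amplification occurs.

No product — primer A has no binding site in the template.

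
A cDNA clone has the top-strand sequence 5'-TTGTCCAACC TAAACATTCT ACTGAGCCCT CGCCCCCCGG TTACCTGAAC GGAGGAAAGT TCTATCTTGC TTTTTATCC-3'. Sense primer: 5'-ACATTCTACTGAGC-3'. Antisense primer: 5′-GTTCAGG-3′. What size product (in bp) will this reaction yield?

Scanning the template, ACATTCTACTGAGC occurs at positions 14–27; this primer anneals to the bottom strand there with its 3' end pointing downstream.
The reverse primer's reverse complement is CCTGAAC, which matches the template at positions 44–50.
Amplicon spans positions 14–50: 37 bp.

37 bp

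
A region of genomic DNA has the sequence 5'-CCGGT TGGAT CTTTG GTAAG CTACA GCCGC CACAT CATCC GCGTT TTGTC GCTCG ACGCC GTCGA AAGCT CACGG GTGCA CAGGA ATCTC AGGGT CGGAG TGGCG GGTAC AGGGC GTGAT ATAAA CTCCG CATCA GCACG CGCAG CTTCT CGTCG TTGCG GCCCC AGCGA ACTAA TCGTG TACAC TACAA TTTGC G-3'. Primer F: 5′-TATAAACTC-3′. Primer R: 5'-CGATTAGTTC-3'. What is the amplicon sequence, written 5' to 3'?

5'-TATAAACTCCGCATCAGCACGCGCAGCTTCTCGTCGTTGCGGCCCCAGCGAACTAATCG-3'

Forward primer TATAAACTC is found on the top strand at positions 120–128.
Taking the reverse complement of CGATTAGTTC gives GAACTAATCG, found at positions 169–178 on the template; the primer anneals here to the top strand with its 3' end pointing upstream.
The product is the template from position 120 through 178 (59 bp).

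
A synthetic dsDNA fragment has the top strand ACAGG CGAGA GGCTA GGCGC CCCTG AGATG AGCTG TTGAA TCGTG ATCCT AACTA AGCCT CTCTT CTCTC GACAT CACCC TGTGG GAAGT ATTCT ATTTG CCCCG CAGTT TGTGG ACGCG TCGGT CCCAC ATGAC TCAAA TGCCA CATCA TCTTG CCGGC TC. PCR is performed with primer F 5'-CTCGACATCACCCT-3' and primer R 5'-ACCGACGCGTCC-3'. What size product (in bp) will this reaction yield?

Forward primer CTCGACATCACCCT is found on the top strand at positions 68–81.
Reverse complement of the reverse primer: GGACGCGTCGGT. This occurs on the top strand at positions 114–125.
Amplicon spans positions 68–125: 58 bp.

58 bp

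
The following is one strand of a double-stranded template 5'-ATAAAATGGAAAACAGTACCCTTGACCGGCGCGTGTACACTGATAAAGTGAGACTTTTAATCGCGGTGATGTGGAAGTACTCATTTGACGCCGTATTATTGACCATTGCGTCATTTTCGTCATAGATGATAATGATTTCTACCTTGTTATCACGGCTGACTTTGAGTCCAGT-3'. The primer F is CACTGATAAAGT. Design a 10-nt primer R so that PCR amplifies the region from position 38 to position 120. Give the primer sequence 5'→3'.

The product's 3' end on the top strand is position 120.
The reverse primer anneals to the top strand over positions 111–120, i.e. to TCATTTTCGT.
Its sequence written 5'→3' is the reverse complement: ACGAAAATGA.

5'-ACGAAAATGA-3'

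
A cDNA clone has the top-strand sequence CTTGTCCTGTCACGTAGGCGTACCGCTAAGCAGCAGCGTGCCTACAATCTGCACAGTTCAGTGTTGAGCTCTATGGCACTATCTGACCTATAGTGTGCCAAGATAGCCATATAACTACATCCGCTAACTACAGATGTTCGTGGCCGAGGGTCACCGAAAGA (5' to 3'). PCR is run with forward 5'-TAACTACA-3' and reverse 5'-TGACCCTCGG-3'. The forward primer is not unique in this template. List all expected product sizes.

42 bp, 29 bp

The forward primer TAACTACA matches the top strand at positions 112–119, 125–132.
The reverse primer's reverse complement is CCGAGGGTCA, matching at positions 144–153.
Each forward site pairs with the reverse site to give a product ending at position 153: sizes 42, 29 bp.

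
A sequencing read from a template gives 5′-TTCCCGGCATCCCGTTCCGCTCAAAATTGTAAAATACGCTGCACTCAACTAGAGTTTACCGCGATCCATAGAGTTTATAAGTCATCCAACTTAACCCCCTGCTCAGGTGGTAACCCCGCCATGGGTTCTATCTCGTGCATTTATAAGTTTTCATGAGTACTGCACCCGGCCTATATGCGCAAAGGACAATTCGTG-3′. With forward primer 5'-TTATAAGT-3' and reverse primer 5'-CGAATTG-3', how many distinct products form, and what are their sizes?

Two products: 119 bp, 53 bp

The forward primer TTATAAGT matches the top strand at positions 75–82, 141–148.
The reverse primer's reverse complement is CAATTCG, matching at positions 187–193.
Each forward site pairs with the reverse site to give a product ending at position 193: sizes 119, 53 bp.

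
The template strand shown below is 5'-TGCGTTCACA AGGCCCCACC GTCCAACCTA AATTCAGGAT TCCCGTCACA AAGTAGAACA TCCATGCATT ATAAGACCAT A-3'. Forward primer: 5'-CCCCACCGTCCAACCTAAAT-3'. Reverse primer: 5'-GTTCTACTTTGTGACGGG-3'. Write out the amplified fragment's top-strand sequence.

Scanning the template, CCCCACCGTCCAACCTAAAT occurs at positions 14–33; this primer anneals to the bottom strand there with its 3' end pointing downstream.
Reverse complement of the reverse primer: CCCGTCACAAAGTAGAAC. This occurs on the top strand at positions 42–59.
The product is the template from position 14 through 59 (46 bp).

5'-CCCCACCGTCCAACCTAAATTCAGGATTCCCGTCACAAAGTAGAAC-3'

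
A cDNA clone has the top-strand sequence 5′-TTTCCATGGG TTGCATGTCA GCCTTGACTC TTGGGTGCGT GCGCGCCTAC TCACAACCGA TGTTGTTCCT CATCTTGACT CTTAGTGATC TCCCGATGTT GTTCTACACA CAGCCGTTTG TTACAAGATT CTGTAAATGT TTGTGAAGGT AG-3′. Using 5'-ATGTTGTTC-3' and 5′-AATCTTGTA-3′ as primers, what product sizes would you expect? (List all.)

The forward primer ATGTTGTTC matches the top strand at positions 60–68, 96–104.
The reverse primer's reverse complement is TACAAGATT, matching at positions 122–130.
Each forward site pairs with the reverse site to give a product ending at position 130: sizes 71, 35 bp.

71 bp, 35 bp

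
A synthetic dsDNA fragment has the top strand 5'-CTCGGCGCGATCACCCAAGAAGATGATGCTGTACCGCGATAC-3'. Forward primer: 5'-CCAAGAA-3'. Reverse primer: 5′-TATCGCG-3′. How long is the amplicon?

27 bp

Scanning the template, CCAAGAA occurs at positions 15–21; this primer anneals to the bottom strand there with its 3' end pointing downstream.
Reverse complement of the reverse primer: CGCGATA. This occurs on the top strand at positions 35–41.
Amplicon spans positions 15–41: 27 bp.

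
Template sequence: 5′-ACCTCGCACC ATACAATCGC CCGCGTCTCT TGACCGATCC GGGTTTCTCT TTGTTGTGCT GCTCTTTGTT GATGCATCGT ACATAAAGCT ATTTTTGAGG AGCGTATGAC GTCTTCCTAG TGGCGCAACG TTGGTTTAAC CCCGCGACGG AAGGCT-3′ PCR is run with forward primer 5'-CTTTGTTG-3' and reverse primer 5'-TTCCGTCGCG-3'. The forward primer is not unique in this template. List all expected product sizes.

The forward primer CTTTGTTG matches the top strand at positions 49–56, 64–71.
The reverse primer's reverse complement is CGCGACGGAA, matching at positions 143–152.
Each forward site pairs with the reverse site to give a product ending at position 152: sizes 104, 89 bp.

104 bp, 89 bp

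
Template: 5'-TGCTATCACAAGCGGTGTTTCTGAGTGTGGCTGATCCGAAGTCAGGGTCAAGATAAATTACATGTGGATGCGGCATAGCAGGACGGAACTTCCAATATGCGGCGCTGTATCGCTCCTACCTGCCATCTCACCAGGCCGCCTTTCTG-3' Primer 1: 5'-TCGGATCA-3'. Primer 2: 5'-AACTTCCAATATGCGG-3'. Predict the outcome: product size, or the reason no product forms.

Primer 1 (TCGGATCA) has reverse complement TGATCCGA, which matches the top strand at positions 32–39; primer 1 anneals to the top strand there with its 3' end pointing upstream toward position 32.
Primer 2 (AACTTCCAATATGCGG) matches the top strand directly at positions 87–102; it anneals to the bottom strand with its 3' end pointing downstream toward position 102.
The 3' ends diverge (primer 1 extends toward position 1, primer 2 toward position 146), so the primers never converge on a shared product.

No product — the primers' 3' ends point away from each other.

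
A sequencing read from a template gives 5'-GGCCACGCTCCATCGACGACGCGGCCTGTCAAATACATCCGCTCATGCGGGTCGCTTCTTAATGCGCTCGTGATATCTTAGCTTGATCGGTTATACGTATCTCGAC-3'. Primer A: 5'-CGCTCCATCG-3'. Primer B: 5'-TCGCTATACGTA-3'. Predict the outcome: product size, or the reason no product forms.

Primer B (TCGCTATACGTA) does not match the top strand, and its reverse complement TACGTATAGCGA does not match either.
With no annealing site for primer B, no amplification occurs.

No product — primer B has no binding site in the template.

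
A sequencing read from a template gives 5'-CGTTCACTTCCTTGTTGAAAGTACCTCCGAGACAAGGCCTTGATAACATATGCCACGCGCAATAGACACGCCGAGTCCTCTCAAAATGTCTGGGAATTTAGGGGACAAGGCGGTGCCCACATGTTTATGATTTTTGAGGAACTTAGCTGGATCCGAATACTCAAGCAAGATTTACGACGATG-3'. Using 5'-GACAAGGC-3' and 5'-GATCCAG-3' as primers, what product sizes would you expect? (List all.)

The forward primer GACAAGGC matches the top strand at positions 31–38, 104–111.
The reverse primer's reverse complement is CTGGATC, matching at positions 147–153.
Each forward site pairs with the reverse site to give a product ending at position 153: sizes 123, 50 bp.

123 bp, 50 bp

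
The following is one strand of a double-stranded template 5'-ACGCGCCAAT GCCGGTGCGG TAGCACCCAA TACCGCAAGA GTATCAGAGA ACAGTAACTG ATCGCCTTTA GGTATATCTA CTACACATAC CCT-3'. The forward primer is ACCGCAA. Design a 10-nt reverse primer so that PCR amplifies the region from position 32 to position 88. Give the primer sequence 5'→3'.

The product's 3' end on the top strand is position 88.
The reverse primer anneals to the top strand over positions 79–88, i.e. to TACTACACAT.
Its sequence written 5'→3' is the reverse complement: ATGTGTAGTA.

5'-ATGTGTAGTA-3'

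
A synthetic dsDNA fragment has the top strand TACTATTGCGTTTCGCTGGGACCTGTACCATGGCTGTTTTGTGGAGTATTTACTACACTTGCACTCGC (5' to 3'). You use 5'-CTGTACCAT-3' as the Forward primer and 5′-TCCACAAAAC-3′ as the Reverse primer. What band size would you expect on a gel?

23 bp

Forward primer CTGTACCAT is found on the top strand at positions 23–31.
Taking the reverse complement of TCCACAAAAC gives GTTTTGTGGA, found at positions 36–45 on the template; the primer anneals here to the top strand with its 3' end pointing upstream.
Amplicon spans positions 23–45: 23 bp.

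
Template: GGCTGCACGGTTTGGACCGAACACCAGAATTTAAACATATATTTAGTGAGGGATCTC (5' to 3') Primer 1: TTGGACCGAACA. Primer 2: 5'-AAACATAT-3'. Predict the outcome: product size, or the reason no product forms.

No product — both primers anneal to the same strand and extend in the same direction.

Primer 1 (TTGGACCGAACA) matches the top strand at positions 12–23 (3' end points downstream).
Primer 2 (AAACATAT) also matches the top strand directly, at positions 33–40 — its reverse complement ATATGTTT is not present.
Both primers anneal to the bottom strand with 3' ends pointing the same way, so neither can prime synthesis back toward the other.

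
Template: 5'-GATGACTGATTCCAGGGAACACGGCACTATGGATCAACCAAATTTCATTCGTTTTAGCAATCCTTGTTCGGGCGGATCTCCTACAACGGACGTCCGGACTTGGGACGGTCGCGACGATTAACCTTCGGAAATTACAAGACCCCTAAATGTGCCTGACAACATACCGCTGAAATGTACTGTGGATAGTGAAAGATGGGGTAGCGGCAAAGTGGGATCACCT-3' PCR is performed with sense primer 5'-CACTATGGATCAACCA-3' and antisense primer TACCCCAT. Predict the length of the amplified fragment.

The forward primer matches the template at positions 25–40.
Reverse complement of the reverse primer: ATGGGGTA. This occurs on the top strand at positions 193–200.
Amplicon spans positions 25–200: 176 bp.

176 bp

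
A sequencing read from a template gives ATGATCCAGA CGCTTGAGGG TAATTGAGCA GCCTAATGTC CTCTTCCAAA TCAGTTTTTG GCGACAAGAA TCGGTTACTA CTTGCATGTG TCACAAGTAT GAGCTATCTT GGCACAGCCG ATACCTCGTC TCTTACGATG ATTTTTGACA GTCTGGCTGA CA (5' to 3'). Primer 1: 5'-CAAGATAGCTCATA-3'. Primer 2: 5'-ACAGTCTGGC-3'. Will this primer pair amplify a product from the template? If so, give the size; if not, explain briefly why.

No product — the primers' 3' ends point away from each other.

Primer 1 (CAAGATAGCTCATA) has reverse complement TATGAGCTATCTTG, which matches the top strand at positions 98–111; primer 1 anneals to the top strand there with its 3' end pointing upstream toward position 98.
Primer 2 (ACAGTCTGGC) matches the top strand directly at positions 148–157; it anneals to the bottom strand with its 3' end pointing downstream toward position 157.
The 3' ends diverge (primer 1 extends toward position 1, primer 2 toward position 162), so the primers never converge on a shared product.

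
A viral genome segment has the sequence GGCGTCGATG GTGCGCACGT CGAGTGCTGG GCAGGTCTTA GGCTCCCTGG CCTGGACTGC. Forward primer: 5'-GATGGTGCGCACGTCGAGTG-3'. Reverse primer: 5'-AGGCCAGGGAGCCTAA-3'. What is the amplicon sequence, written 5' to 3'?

5'-GATGGTGCGCACGTCGAGTGCTGGGCAGGTCTTAGGCTCCCTGGCCT-3'

Forward primer GATGGTGCGCACGTCGAGTG is found on the top strand at positions 7–26.
The reverse primer's reverse complement is TTAGGCTCCCTGGCCT, which matches the template at positions 38–53.
The product is the template from position 7 through 53 (47 bp).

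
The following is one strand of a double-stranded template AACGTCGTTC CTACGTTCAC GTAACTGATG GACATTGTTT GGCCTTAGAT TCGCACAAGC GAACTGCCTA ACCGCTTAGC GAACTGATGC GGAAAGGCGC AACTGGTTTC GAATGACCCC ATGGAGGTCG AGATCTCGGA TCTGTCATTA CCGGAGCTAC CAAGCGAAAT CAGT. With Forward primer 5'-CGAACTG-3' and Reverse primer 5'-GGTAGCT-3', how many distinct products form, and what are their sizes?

Two products: 102 bp, 82 bp

The forward primer CGAACTG matches the top strand at positions 60–66, 80–86.
The reverse primer's reverse complement is AGCTACC, matching at positions 155–161.
Each forward site pairs with the reverse site to give a product ending at position 161: sizes 102, 82 bp.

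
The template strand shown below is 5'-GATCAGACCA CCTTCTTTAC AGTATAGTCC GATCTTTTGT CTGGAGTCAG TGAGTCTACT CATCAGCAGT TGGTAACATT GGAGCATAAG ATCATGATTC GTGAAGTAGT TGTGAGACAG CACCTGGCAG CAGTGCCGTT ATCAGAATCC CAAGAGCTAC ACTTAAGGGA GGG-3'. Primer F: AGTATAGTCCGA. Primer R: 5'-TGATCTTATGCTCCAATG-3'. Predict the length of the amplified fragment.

Scanning the template, AGTATAGTCCGA occurs at positions 21–32; this primer anneals to the bottom strand there with its 3' end pointing downstream.
Taking the reverse complement of TGATCTTATGCTCCAATG gives CATTGGAGCATAAGATCA, found at positions 77–94 on the template; the primer anneals here to the top strand with its 3' end pointing upstream.
Amplicon spans positions 21–94: 74 bp.

74 bp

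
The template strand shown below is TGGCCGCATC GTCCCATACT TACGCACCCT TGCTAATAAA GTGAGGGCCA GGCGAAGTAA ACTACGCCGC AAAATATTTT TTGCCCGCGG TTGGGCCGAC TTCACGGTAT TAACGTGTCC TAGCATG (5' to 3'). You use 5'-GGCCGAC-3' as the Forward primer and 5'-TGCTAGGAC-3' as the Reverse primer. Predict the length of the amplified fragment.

Forward primer GGCCGAC is found on the top strand at positions 94–100.
Taking the reverse complement of TGCTAGGAC gives GTCCTAGCA, found at positions 117–125 on the template; the primer anneals here to the top strand with its 3' end pointing upstream.
The product runs from position 94 to position 125, so its length is 125 − 94 + 1 = 32 bp.

32 bp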